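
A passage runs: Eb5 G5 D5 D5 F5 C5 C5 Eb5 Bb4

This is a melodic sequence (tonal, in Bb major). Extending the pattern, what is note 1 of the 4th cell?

Bb4

With 3-note cells, note 1 of each statement runs Eb5, D5, C5.
One more down a 2nd gives Bb4.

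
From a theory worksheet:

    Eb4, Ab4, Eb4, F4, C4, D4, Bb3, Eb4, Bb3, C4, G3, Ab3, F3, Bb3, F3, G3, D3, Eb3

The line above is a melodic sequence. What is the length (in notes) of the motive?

6

18 notes total. Splitting into 3 groups of 6:
Eb4 Ab4 Eb4 F4 C4 D4 | Bb3 Eb4 Bb3 C4 G3 Ab3 | F3 Bb3 F3 G3 D3 Eb3
Each cell is the previous one down a 4th — so the unit is 6 notes.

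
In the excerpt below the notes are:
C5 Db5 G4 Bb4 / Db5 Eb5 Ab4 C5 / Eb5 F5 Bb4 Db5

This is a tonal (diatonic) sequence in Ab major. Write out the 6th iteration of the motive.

Ab5 Bb5 Eb5 G5

The 4-note cells begin on C5, Db5, Eb5 — each up a 2nd from the last.
Carrying on: F5 → G5 → Ab5.
Statement 6 starts on Ab5 and keeps the same diatonic contour: Ab5 Bb5 Eb5 G5.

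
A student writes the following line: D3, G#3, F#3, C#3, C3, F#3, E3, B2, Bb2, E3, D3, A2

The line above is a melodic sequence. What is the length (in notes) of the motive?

4

Try groups of 4 (3 cells in 12 notes):
D3 G#3 F#3 C#3 | C3 F#3 E3 B2 | Bb2 E3 D3 A2
That's a consistent down a 2nd shift per cell, and no other grouping gives one.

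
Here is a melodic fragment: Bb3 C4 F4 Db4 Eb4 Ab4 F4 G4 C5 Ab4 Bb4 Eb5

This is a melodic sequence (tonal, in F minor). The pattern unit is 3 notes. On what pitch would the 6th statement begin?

The 3-note cells begin on Bb3, Db4, F4, Ab4 — each up a 3rd from the last.
Extending the heads up a 3rd: C5 → Eb5.

Eb5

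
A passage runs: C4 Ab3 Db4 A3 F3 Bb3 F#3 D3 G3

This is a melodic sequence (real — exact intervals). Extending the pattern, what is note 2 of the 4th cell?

B2

Grouping in 3s, the 2nd note of each cell is Ab3, F3, D3.
From D3, down a 3rd gives B2.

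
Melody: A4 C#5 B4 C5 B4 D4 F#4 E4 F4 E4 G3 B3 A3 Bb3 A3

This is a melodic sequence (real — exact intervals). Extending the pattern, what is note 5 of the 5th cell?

With 5-note cells, note 5 of each statement runs B4, E4, A3.
Extending down a 5th: D3 → G2.

G2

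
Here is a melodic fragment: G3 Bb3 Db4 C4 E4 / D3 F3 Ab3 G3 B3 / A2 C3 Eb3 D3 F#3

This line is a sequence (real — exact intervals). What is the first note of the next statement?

E2

With a 5-note motive the entries are G3, D3, A2, each down a 4th from the previous.
One more step down a 4th gives E2.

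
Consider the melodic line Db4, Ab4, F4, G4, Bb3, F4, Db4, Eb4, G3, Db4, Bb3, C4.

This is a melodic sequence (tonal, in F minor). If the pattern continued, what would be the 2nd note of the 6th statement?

Eb3

With 4-note cells, note 2 of each statement runs Ab4, F4, Db4.
Carrying that down a 3rd forward: Bb3 → G3 → Eb3.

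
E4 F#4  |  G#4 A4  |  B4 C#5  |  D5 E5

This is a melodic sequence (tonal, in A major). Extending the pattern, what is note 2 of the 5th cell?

G#5

Grouping in 2s, the 2nd note of each cell is F#4, A4, C#5, E5.
One more up a 3rd gives G#5.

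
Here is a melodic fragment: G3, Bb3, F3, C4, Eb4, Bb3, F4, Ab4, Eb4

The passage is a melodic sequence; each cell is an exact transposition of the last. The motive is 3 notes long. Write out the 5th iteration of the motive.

Eb5 Gb5 Db5

Taking 3-note groups, the heads are G3, C4, F4: the pattern moves up a 4th.
Carrying on: Bb4 → Eb5.
So cell 5 is Eb5 Gb5 Db5.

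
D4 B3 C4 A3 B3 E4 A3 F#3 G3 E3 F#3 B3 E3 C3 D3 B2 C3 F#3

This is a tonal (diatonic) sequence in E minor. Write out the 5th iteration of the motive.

Taking 6-note groups, the heads are D4, A3, E3: the pattern moves down a 4th.
Carrying on: B2 → F#2.
From F#2 the diatonic shape gives F#2 D2 E2 C2 D2 G2.

F#2 D2 E2 C2 D2 G2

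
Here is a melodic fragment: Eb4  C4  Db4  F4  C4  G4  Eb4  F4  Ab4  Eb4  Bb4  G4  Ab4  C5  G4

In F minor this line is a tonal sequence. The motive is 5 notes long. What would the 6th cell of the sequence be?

Ab5 F5 G5 Bb5 F5

With a 5-note motive the entries are Eb4, G4, Bb4, each up a 3rd from the previous.
Extending up a 3rd: Db5 → F5 → Ab5.
Statement 6 starts on Ab5 and keeps the same diatonic contour: Ab5 F5 G5 Bb5 F5.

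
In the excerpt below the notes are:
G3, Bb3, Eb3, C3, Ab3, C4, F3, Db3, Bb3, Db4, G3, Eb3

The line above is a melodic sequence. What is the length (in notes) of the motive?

12 notes total. Splitting into 3 groups of 4:
G3 Bb3 Eb3 C3 | Ab3 C4 F3 Db3 | Bb3 Db4 G3 Eb3
Each cell is the previous one up a 2nd — so the unit is 4 notes.

4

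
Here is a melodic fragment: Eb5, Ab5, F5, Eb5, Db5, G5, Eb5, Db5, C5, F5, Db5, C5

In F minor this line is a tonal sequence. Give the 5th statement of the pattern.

Ab4 Db5 Bb4 Ab4

With a 4-note motive the entries are Eb5, Db5, C5, each down a 2nd from the previous.
Extending down a 2nd: Bb4 → Ab4.
So cell 5 is Ab4 Db5 Bb4 Ab4.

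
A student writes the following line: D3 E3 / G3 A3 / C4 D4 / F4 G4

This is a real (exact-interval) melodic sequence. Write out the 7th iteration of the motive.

Ab5 Bb5

Taking 2-note groups, the heads are D3, G3, C4, F4: the pattern moves up a 4th.
Extending up a 4th: Bb4 → Eb5 → Ab5.
So cell 7 is Ab5 Bb5.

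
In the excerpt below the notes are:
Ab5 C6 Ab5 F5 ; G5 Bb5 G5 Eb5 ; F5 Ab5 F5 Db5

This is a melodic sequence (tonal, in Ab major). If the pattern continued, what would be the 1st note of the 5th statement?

With 4-note cells, note 1 of each statement runs Ab5, G5, F5.
Extending down a 2nd: Eb5 → Db5.

Db5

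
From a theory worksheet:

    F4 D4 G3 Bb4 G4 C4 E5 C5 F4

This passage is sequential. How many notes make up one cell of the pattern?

3

There are 9 notes; a 3-note unit gives 3 cells:
F4 D4 G3 | Bb4 G4 C4 | E5 C5 F4
That's a consistent up a 4th shift per cell, and no other grouping gives one.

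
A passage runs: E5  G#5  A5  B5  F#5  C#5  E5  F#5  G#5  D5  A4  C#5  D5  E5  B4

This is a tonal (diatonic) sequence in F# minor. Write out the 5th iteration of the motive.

The 5-note cells begin on E5, C#5, A4 — each down a 3rd from the last.
Continuing the starts: F#4 → D4.
From D4 the diatonic shape gives D4 F#4 G#4 A4 E4.

D4 F#4 G#4 A4 E4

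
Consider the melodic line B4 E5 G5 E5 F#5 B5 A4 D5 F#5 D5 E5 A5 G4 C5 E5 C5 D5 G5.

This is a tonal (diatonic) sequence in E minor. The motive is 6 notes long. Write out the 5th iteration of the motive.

The 6-note cells begin on B4, A4, G4 — each down a 2nd from the last.
Extending down a 2nd: F#4 → E4.
Statement 5 starts on E4 and keeps the same diatonic contour: E4 A4 C5 A4 B4 E5.

E4 A4 C5 A4 B4 E5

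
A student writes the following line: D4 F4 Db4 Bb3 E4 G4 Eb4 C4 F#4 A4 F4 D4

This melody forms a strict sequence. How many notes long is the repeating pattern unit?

12 notes total. Splitting into 3 groups of 4:
D4 F4 Db4 Bb3 | E4 G4 Eb4 C4 | F#4 A4 F4 D4
Each cell is the previous one up a 2nd — so the unit is 4 notes.

4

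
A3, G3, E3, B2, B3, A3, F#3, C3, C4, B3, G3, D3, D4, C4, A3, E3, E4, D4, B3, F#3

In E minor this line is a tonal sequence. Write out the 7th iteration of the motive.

G4 F#4 D4 A3

The 4-note cells begin on A3, B3, C4, D4, E4 — each up a 2nd from the last.
Extending up a 2nd: F#4 → G4.
Statement 7 starts on G4 and keeps the same diatonic contour: G4 F#4 D4 A3.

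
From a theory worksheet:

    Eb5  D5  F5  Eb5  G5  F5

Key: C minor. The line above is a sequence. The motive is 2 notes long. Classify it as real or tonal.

Every note is diatonic to C minor.
Cell 1 has -1 semitones from note 1 to 2, but cell 2 has -2 — the interval quality changes while the contour stays the same, which is the hallmark of a tonal sequence.

tonal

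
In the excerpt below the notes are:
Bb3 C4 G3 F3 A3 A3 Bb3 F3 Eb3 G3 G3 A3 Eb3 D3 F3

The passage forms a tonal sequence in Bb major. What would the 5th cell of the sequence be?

Taking 5-note groups, the heads are Bb3, A3, G3: the pattern moves down a 2nd.
Carrying on: F3 → Eb3.
Statement 5 starts on Eb3 and keeps the same diatonic contour: Eb3 F3 C3 Bb2 D3.

Eb3 F3 C3 Bb2 D3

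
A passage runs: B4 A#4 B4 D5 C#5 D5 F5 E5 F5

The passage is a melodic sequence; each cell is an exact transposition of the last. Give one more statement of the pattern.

Ab5 G5 Ab5

The 3-note cells begin on B4, D5, F5 — each up a 3rd from the last.
From Ab5 the exact shape gives Ab5 G5 Ab5.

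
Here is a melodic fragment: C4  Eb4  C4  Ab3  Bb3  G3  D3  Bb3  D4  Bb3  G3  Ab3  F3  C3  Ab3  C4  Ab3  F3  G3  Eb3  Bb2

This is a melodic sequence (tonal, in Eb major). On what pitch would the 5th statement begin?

The 7-note cells begin on C4, Bb3, Ab3 — each down a 2nd from the last.
Extending the heads down a 2nd: G3 → F3.

F3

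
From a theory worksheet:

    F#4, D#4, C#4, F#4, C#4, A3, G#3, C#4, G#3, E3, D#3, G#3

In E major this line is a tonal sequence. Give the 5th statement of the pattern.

A2 F#2 E2 A2

Unit = 4 notes; the statements start on F#4, C#4, G#3, moving down a 4th each time.
Continuing the starts: D#3 → A2.
So cell 5 is A2 F#2 E2 A2.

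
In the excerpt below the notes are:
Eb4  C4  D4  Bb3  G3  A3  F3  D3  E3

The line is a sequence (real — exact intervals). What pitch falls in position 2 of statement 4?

A2

With 3-note cells, note 2 of each statement runs C4, G3, D3.
Each moves down a 4th; the next is A2.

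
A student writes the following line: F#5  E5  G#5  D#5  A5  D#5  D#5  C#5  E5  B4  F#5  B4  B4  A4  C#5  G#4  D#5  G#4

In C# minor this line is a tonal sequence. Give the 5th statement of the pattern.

With a 6-note motive the entries are F#5, D#5, B4, each down a 3rd from the previous.
Extending down a 3rd: G#4 → E4.
Statement 5 starts on E4 and keeps the same diatonic contour: E4 D#4 F#4 C#4 G#4 C#4.

E4 D#4 F#4 C#4 G#4 C#4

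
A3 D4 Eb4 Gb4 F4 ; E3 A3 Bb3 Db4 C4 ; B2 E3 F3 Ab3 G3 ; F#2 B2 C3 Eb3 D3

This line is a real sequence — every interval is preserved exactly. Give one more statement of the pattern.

C#2 F#2 G2 Bb2 A2

Unit = 5 notes; the statements start on A3, E3, B2, F#2, moving down a 4th each time.
So cell 5 is C#2 F#2 G2 Bb2 A2.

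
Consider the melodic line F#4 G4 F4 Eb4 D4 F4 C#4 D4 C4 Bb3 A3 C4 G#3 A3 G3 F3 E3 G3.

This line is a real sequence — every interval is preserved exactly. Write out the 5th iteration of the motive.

A#2 B2 A2 G2 F#2 A2

With a 6-note motive the entries are F#4, C#4, G#3, each down a 4th from the previous.
Extending down a 4th: D#3 → A#2.
From A#2 the exact shape gives A#2 B2 A2 G2 F#2 A2.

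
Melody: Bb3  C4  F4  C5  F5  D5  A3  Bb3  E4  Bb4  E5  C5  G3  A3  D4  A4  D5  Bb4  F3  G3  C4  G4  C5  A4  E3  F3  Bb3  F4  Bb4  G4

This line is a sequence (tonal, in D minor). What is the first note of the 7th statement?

C3

Taking 6-note groups, the heads are Bb3, A3, G3, F3, E3: the pattern moves down a 2nd.
Continuing: D3 → C3. Statement 7 starts on C3.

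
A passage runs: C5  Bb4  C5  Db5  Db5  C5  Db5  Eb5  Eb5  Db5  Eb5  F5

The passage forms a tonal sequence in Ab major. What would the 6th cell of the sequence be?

The 4-note cells begin on C5, Db5, Eb5 — each up a 2nd from the last.
Extending up a 2nd: F5 → G5 → Ab5.
From Ab5 the diatonic shape gives Ab5 G5 Ab5 Bb5.

Ab5 G5 Ab5 Bb5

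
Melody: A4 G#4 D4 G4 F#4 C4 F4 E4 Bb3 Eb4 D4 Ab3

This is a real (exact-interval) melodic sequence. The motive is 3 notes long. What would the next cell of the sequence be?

The 3-note cells begin on A4, G4, F4, Eb4 — each down a 2nd from the last.
Statement 5 starts on Db4 and keeps the same exact contour: Db4 C4 Gb3.

Db4 C4 Gb3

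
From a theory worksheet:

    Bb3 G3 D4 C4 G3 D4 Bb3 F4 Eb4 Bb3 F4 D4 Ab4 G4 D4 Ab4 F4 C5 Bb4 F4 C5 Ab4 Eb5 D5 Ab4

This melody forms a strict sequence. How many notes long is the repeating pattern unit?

5

Try groups of 5 (5 cells in 25 notes):
Bb3 G3 D4 C4 G3 | D4 Bb3 F4 Eb4 Bb3 | F4 D4 Ab4 G4 D4 | Ab4 F4 C5 Bb4 F4 | C5 Ab4 Eb5 D5 Ab4
That's a consistent up a 3rd shift per cell, and no other grouping gives one.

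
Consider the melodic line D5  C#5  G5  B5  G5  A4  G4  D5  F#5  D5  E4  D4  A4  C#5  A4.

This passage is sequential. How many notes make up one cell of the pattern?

5

Try groups of 5 (3 cells in 15 notes):
D5 C#5 G5 B5 G5 | A4 G4 D5 F#5 D5 | E4 D4 A4 C#5 A4
Every group is a transposition down a 4th of the one before; no shorter unit works.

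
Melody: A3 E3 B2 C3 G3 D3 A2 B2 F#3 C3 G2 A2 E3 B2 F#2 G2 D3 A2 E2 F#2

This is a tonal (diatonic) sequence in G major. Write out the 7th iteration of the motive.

B2 F#2 C2 D2

Unit = 4 notes; the statements start on A3, G3, F#3, E3, D3, moving down a 2nd each time.
Extending down a 2nd: C3 → B2.
So cell 7 is B2 F#2 C2 D2.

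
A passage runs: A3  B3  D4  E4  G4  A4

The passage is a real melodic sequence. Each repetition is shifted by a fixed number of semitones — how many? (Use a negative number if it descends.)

5

Taking 2-note groups, the heads are A3, D4, G4: the pattern moves up a 4th.
A3→D4 is 62 − 57 = 5 semitones.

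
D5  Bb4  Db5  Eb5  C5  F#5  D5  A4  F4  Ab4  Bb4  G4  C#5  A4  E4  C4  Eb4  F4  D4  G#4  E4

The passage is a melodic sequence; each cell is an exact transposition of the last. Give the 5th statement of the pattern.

With a 7-note motive the entries are D5, A4, E4, each down a 4th from the previous.
Continuing the starts: B3 → F#3.
From F#3 the exact shape gives F#3 D3 F3 G3 E3 A#3 F#3.

F#3 D3 F3 G3 E3 A#3 F#3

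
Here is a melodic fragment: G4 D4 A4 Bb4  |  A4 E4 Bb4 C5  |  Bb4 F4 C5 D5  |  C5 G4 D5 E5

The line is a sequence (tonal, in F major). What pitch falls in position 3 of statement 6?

F5

With 4-note cells, note 3 of each statement runs A4, Bb4, C5, D5.
Carrying that up a 2nd forward: E5 → F5.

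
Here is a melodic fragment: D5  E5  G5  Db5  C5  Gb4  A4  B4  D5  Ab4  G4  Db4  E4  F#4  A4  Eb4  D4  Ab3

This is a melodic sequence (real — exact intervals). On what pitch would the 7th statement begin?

Unit = 6 notes; the statements start on D5, A4, E4, moving down a 4th each time.
Extending the heads down a 4th: B3 → F#3 → C#3 → G#2.

G#2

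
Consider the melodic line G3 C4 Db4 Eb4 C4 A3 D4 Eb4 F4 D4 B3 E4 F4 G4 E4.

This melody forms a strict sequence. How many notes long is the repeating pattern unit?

15 notes total. Splitting into 3 groups of 5:
G3 C4 Db4 Eb4 C4 | A3 D4 Eb4 F4 D4 | B3 E4 F4 G4 E4
Every group is a transposition up a 2nd of the one before; no shorter unit works.

5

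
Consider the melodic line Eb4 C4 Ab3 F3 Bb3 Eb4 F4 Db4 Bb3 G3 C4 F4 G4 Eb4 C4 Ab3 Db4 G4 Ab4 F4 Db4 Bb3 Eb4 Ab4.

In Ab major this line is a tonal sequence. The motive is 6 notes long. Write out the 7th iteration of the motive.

With a 6-note motive the entries are Eb4, F4, G4, Ab4, each up a 2nd from the previous.
Continuing the starts: Bb4 → C5 → Db5.
Statement 7 starts on Db5 and keeps the same diatonic contour: Db5 Bb4 G4 Eb4 Ab4 Db5.

Db5 Bb4 G4 Eb4 Ab4 Db5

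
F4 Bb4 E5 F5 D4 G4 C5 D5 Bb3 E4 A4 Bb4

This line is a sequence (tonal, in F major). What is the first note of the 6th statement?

C3

Unit = 4 notes; the statements start on F4, D4, Bb3, moving down a 3rd each time.
Extending the heads down a 3rd: G3 → E3 → C3.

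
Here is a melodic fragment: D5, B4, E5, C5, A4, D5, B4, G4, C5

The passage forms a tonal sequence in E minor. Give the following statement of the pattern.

Taking 3-note groups, the heads are D5, C5, B4: the pattern moves down a 2nd.
So cell 4 is A4 F#4 B4.

A4 F#4 B4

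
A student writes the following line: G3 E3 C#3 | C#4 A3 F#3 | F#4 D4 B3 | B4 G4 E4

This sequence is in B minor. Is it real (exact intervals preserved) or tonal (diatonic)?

Every note is diatonic to B minor.
Cell 1 has -3 semitones from note 1 to 2, but cell 2 has -4 — the interval quality changes while the contour stays the same, which is the hallmark of a tonal sequence.

tonal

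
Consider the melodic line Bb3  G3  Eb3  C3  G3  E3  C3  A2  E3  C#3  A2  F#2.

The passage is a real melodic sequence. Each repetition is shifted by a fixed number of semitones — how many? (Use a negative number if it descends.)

Taking 4-note groups, the heads are Bb3, G3, E3: the pattern moves down a 3rd.
Bb3 to G3 spans -3 semitones.

-3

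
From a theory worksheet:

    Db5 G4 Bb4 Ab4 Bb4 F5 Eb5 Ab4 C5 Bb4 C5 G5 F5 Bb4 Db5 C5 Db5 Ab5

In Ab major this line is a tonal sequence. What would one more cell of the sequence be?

Taking 6-note groups, the heads are Db5, Eb5, F5: the pattern moves up a 2nd.
So cell 4 is G5 C5 Eb5 Db5 Eb5 Bb5.

G5 C5 Eb5 Db5 Eb5 Bb5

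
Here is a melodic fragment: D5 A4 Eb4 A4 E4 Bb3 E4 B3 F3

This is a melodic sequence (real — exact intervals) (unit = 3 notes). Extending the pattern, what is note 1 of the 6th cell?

With 3-note cells, note 1 of each statement runs D5, A4, E4.
Extending down a 4th: B3 → F#3 → C#3.

C#3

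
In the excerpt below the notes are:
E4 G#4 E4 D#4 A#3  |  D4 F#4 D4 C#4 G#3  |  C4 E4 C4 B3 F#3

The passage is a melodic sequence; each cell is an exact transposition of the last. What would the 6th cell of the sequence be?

Unit = 5 notes; the statements start on E4, D4, C4, moving down a 2nd each time.
Continuing the starts: Bb3 → Ab3 → Gb3.
So cell 6 is Gb3 Bb3 Gb3 F3 C3.

Gb3 Bb3 Gb3 F3 C3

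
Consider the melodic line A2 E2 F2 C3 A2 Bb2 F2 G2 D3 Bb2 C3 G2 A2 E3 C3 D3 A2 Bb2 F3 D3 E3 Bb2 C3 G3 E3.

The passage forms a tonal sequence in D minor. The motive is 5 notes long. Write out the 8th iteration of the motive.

A3 E3 F3 C4 A3

The 5-note cells begin on A2, Bb2, C3, D3, E3 — each up a 2nd from the last.
Continuing the starts: F3 → G3 → A3.
Statement 8 starts on A3 and keeps the same diatonic contour: A3 E3 F3 C4 A3.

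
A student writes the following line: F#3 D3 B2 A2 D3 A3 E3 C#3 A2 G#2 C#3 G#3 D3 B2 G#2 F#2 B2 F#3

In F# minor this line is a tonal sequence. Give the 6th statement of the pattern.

A2 F#2 D2 C#2 F#2 C#3

Taking 6-note groups, the heads are F#3, E3, D3: the pattern moves down a 2nd.
Continuing the starts: C#3 → B2 → A2.
So cell 6 is A2 F#2 D2 C#2 F#2 C#3.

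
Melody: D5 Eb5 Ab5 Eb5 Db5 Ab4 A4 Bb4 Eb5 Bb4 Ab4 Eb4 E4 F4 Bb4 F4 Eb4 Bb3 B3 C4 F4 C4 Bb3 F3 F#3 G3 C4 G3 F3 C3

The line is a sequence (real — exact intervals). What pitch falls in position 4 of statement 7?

Grouping in 6s, the 4th note of each cell is Eb5, Bb4, F4, C4, G3.
Each moves down a 4th. Continuing: D3 → A2.

A2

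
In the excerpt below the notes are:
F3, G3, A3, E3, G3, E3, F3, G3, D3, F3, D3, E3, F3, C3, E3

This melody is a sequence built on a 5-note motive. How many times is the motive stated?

15 notes in groups of 5 gives 15/5 = 3 statements.
Starts: F3, E3, D3 — each down a 2nd.

3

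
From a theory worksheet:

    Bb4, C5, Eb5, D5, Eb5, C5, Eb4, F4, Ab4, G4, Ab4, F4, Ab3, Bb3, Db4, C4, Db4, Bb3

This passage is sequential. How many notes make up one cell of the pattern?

18 notes total. Splitting into 3 groups of 6:
Bb4 C5 Eb5 D5 Eb5 C5 | Eb4 F4 Ab4 G4 Ab4 F4 | Ab3 Bb3 Db4 C4 Db4 Bb3
Each cell is the previous one down a 5th — so the unit is 6 notes.

6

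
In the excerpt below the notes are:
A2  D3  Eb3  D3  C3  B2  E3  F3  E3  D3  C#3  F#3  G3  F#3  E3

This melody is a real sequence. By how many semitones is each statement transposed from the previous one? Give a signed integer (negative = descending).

Unit = 5 notes; the statements start on A2, B2, C#3, moving up a 2nd each time.
Counting half-steps from A2 to B2: 2.

2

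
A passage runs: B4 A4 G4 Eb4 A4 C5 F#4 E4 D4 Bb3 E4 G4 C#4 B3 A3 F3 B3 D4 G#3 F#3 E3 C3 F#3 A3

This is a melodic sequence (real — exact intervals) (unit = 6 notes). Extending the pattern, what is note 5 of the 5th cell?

Grouping in 6s, the 5th note of each cell is A4, E4, B3, F#3.
One more down a 4th gives C#3.

C#3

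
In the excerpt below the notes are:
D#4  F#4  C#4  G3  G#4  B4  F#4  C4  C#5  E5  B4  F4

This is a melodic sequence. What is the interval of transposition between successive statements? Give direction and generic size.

up a 4th

Taking 4-note groups, the heads are D#4, G#4, C#5: the pattern moves up a 4th.
From D#4 to G#4: up a 4th.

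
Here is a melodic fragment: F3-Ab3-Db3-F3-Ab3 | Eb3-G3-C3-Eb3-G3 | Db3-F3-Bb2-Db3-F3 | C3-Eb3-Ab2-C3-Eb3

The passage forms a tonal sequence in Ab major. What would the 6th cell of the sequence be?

Ab2 C3 F2 Ab2 C3

Taking 5-note groups, the heads are F3, Eb3, Db3, C3: the pattern moves down a 2nd.
Carrying on: Bb2 → Ab2.
So cell 6 is Ab2 C3 F2 Ab2 C3.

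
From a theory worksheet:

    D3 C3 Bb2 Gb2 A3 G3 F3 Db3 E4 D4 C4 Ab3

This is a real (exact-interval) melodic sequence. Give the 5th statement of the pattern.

Unit = 4 notes; the statements start on D3, A3, E4, moving up a 5th each time.
Continuing the starts: B4 → F#5.
Statement 5 starts on F#5 and keeps the same exact contour: F#5 E5 D5 Bb4.

F#5 E5 D5 Bb4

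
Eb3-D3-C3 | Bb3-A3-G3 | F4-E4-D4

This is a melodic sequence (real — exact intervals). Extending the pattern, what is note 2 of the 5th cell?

F#5

The unit is 3 notes. Position-2 pitches of the 3 shown cells: D3, A3, E4.
Extending up a 5th: B4 → F#5.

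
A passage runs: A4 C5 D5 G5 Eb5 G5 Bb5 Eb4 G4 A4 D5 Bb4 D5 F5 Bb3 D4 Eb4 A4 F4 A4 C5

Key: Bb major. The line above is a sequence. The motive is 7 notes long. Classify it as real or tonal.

Every note is diatonic to Bb major.
Cell 1 has +3 semitones from note 1 to 2, but cell 2 has +4 — the interval quality changes while the contour stays the same, which is the hallmark of a tonal sequence.

tonal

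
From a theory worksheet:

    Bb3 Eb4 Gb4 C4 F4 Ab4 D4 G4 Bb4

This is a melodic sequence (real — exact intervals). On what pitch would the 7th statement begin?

Unit = 3 notes; the statements start on Bb3, C4, D4, moving up a 2nd each time.
Continuing: E4 → F#4 → G#4 → A#4. Statement 7 starts on A#4.

A#4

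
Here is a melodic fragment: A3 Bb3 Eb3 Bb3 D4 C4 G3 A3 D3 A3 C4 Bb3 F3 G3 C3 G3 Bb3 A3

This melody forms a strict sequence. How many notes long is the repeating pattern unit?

18 notes total. Splitting into 3 groups of 6:
A3 Bb3 Eb3 Bb3 D4 C4 | G3 A3 D3 A3 C4 Bb3 | F3 G3 C3 G3 Bb3 A3
That's a consistent down a 2nd shift per cell, and no other grouping gives one.

6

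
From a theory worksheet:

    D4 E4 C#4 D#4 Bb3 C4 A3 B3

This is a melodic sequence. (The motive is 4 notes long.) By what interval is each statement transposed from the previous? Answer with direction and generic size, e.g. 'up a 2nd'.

down a 3rd

The 4-note cells begin on D4, Bb3 — each down a 3rd from the last.
From D4 to Bb3: down a 3rd.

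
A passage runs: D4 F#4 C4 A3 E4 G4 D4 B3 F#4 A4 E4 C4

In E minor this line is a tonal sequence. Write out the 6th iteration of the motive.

B4 D5 A4 F#4

Taking 4-note groups, the heads are D4, E4, F#4: the pattern moves up a 2nd.
Continuing the starts: G4 → A4 → B4.
From B4 the diatonic shape gives B4 D5 A4 F#4.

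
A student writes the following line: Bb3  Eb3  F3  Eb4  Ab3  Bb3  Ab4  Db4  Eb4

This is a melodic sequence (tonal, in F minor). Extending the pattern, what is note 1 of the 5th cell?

With 3-note cells, note 1 of each statement runs Bb3, Eb4, Ab4.
Carrying that up a 4th forward: Db5 → G5.

G5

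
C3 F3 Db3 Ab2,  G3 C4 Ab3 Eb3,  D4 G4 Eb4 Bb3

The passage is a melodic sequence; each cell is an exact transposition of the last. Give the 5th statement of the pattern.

E5 A5 F5 C5

The 4-note cells begin on C3, G3, D4 — each up a 5th from the last.
Continuing the starts: A4 → E5.
So cell 5 is E5 A5 F5 C5.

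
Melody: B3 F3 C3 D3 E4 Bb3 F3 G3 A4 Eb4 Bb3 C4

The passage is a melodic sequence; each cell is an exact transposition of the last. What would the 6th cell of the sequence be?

C6 Gb5 Db5 Eb5

Taking 4-note groups, the heads are B3, E4, A4: the pattern moves up a 4th.
Continuing the starts: D5 → G5 → C6.
From C6 the exact shape gives C6 Gb5 Db5 Eb5.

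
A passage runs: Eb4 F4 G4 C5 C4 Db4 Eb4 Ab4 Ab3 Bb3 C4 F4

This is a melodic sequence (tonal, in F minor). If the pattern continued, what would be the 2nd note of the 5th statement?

The unit is 4 notes. Position-2 pitches of the 3 shown cells: F4, Db4, Bb3.
Carrying that down a 3rd forward: G3 → Eb3.

Eb3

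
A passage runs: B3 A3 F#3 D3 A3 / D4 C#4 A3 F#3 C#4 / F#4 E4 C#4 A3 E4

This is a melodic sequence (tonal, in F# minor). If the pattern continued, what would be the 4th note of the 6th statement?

With 5-note cells, note 4 of each statement runs D3, F#3, A3.
Each moves up a 3rd. Continuing: C#4 → E4 → G#4.

G#4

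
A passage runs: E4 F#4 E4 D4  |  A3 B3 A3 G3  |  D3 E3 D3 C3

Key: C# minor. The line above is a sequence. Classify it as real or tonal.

real

Each cell has the same semitone pattern (2, -2, -2) — intervals are preserved exactly.
And D4 lies outside C# minor, so the sequence is real rather than tonal.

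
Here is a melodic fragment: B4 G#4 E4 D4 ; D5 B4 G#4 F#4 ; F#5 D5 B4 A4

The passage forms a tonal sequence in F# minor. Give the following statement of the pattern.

A5 F#5 D5 C#5

Unit = 4 notes; the statements start on B4, D5, F#5, moving up a 3rd each time.
From A5 the diatonic shape gives A5 F#5 D5 C#5.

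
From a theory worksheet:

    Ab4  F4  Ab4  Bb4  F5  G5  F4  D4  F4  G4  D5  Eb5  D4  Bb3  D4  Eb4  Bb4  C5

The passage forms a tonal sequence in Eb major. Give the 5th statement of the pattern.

With a 6-note motive the entries are Ab4, F4, D4, each down a 3rd from the previous.
Carrying on: Bb3 → G3.
From G3 the diatonic shape gives G3 Eb3 G3 Ab3 Eb4 F4.

G3 Eb3 G3 Ab3 Eb4 F4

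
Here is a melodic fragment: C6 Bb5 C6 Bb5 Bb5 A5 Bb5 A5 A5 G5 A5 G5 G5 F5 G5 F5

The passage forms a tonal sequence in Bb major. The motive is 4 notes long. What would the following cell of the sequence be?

F5 Eb5 F5 Eb5

With a 4-note motive the entries are C6, Bb5, A5, G5, each down a 2nd from the previous.
So cell 5 is F5 Eb5 F5 Eb5.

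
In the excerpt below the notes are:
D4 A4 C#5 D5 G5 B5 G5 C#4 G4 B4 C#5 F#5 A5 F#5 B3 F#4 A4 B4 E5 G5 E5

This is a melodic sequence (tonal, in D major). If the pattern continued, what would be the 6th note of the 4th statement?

With 7-note cells, note 6 of each statement runs B5, A5, G5.
From G5, down a 2nd gives F#5.

F#5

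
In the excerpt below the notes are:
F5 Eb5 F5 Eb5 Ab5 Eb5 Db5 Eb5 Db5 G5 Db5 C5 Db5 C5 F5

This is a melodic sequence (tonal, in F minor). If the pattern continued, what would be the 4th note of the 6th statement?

The unit is 5 notes. Position-4 pitches of the 3 shown cells: Eb5, Db5, C5.
Each moves down a 2nd. Continuing: Bb4 → Ab4 → G4.

G4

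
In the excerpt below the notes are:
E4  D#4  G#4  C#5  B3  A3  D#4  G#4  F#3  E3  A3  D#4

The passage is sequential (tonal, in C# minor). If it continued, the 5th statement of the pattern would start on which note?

The 4-note cells begin on E4, B3, F#3 — each down a 4th from the last.
Continuing: C#3 → G#2. Statement 5 starts on G#2.

G#2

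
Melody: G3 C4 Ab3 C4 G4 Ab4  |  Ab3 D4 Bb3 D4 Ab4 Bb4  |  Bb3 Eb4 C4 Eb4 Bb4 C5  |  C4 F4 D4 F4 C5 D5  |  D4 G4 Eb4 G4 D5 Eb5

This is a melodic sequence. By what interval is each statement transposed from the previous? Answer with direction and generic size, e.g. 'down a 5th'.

up a 2nd

Unit = 6 notes; the statements start on G3, Ab3, Bb3, C4, D4, moving up a 2nd each time.
G3 to Ab3 is up a 2nd.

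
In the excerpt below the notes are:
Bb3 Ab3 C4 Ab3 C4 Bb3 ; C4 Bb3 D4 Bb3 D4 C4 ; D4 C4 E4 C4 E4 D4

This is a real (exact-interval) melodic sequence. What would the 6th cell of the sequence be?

Taking 6-note groups, the heads are Bb3, C4, D4: the pattern moves up a 2nd.
Continuing the starts: E4 → F#4 → G#4.
From G#4 the exact shape gives G#4 F#4 A#4 F#4 A#4 G#4.

G#4 F#4 A#4 F#4 A#4 G#4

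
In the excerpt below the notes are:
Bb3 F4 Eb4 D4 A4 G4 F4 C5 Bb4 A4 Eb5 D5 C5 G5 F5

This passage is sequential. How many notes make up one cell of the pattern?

3

15 notes total. Splitting into 5 groups of 3:
Bb3 F4 Eb4 | D4 A4 G4 | F4 C5 Bb4 | A4 Eb5 D5 | C5 G5 F5
Every group is a transposition up a 3rd of the one before; no shorter unit works.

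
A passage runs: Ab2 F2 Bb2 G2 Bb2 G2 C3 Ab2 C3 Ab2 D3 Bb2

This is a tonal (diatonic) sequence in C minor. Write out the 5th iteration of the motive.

With a 4-note motive the entries are Ab2, Bb2, C3, each up a 2nd from the previous.
Continuing the starts: D3 → Eb3.
So cell 5 is Eb3 C3 F3 D3.

Eb3 C3 F3 D3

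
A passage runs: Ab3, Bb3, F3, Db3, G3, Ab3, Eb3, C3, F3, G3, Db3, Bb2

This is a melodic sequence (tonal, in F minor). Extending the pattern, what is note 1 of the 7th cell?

The unit is 4 notes. Position-1 pitches of the 3 shown cells: Ab3, G3, F3.
Carrying that down a 2nd forward: Eb3 → Db3 → C3 → Bb2.

Bb2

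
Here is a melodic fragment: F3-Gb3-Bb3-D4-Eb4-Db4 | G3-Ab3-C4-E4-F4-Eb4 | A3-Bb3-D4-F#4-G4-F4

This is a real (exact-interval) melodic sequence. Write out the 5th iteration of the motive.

The 6-note cells begin on F3, G3, A3 — each up a 2nd from the last.
Carrying on: B3 → C#4.
From C#4 the exact shape gives C#4 D4 F#4 A#4 B4 A4.

C#4 D4 F#4 A#4 B4 A4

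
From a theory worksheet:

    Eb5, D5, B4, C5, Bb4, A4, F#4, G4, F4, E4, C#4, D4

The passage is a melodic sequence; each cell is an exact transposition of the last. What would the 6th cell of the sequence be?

Taking 4-note groups, the heads are Eb5, Bb4, F4: the pattern moves down a 4th.
Carrying on: C4 → G3 → D3.
Statement 6 starts on D3 and keeps the same exact contour: D3 C#3 A#2 B2.

D3 C#3 A#2 B2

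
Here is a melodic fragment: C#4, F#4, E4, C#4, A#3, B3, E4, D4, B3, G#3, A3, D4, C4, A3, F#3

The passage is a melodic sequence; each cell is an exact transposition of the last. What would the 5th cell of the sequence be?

With a 5-note motive the entries are C#4, B3, A3, each down a 2nd from the previous.
Carrying on: G3 → F3.
Statement 5 starts on F3 and keeps the same exact contour: F3 Bb3 Ab3 F3 D3.

F3 Bb3 Ab3 F3 D3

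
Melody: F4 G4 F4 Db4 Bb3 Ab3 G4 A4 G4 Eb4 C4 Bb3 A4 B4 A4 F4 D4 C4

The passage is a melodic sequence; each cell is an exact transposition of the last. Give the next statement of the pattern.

The 6-note cells begin on F4, G4, A4 — each up a 2nd from the last.
From B4 the exact shape gives B4 C#5 B4 G4 E4 D4.

B4 C#5 B4 G4 E4 D4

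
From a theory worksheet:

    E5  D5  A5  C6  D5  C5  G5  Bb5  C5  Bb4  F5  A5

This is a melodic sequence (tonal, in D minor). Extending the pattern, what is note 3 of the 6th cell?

C5

Grouping in 4s, the 3rd note of each cell is A5, G5, F5.
Each moves down a 2nd. Continuing: E5 → D5 → C5.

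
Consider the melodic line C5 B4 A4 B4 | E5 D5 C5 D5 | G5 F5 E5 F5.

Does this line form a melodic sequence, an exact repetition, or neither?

Each 4-note cell is the previous one transposed up a 3rd.

sequence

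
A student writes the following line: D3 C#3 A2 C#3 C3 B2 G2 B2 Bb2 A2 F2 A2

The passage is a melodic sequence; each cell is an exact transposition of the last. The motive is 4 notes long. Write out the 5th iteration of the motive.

Gb2 F2 Db2 F2

Taking 4-note groups, the heads are D3, C3, Bb2: the pattern moves down a 2nd.
Extending down a 2nd: Ab2 → Gb2.
From Gb2 the exact shape gives Gb2 F2 Db2 F2.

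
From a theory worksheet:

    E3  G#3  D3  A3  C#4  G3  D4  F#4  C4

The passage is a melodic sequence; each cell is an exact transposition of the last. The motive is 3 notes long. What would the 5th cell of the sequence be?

Unit = 3 notes; the statements start on E3, A3, D4, moving up a 4th each time.
Extending up a 4th: G4 → C5.
From C5 the exact shape gives C5 E5 Bb4.

C5 E5 Bb4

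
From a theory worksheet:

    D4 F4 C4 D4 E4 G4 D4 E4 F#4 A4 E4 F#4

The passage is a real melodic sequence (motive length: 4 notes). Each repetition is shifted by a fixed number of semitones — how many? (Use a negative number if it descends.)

2

Taking 4-note groups, the heads are D4, E4, F#4: the pattern moves up a 2nd.
Counting half-steps from D4 to E4: 2.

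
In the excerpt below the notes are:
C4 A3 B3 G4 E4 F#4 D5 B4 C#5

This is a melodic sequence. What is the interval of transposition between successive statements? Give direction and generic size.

up a 5th

Taking 3-note groups, the heads are C4, G4, D5: the pattern moves up a 5th.
C4 to G4 is up a 5th.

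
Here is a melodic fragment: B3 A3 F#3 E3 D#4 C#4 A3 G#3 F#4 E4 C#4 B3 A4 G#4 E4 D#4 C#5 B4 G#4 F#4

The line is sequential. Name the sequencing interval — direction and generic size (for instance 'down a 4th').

up a 3rd

The 4-note cells begin on B3, D#4, F#4, A4, C#5 — each up a 3rd from the last.
B3 to D#4 is up a 3rd.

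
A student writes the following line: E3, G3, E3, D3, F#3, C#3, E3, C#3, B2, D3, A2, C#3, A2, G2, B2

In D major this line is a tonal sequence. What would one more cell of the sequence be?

The 5-note cells begin on E3, C#3, A2 — each down a 3rd from the last.
So cell 4 is F#2 A2 F#2 E2 G2.

F#2 A2 F#2 E2 G2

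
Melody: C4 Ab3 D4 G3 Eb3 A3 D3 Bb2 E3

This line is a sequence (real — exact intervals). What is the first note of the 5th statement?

E2

The 3-note cells begin on C4, G3, D3 — each down a 4th from the last.
Extending the heads down a 4th: A2 → E2.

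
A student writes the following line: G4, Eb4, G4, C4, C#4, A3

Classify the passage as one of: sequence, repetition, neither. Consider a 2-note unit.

Note 1 of cell 2 is G4; if this were a sequence it would be E4. No unit length gives a consistent transposition pattern.

neither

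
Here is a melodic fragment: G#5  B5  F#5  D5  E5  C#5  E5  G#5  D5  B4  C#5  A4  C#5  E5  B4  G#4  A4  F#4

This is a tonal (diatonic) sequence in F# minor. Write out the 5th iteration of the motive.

F#4 A4 E4 C#4 D4 B3

With a 6-note motive the entries are G#5, E5, C#5, each down a 3rd from the previous.
Extending down a 3rd: A4 → F#4.
From F#4 the diatonic shape gives F#4 A4 E4 C#4 D4 B3.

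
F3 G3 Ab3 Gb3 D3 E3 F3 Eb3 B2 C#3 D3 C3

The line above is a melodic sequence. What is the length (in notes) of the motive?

4

12 notes total. Splitting into 3 groups of 4:
F3 G3 Ab3 Gb3 | D3 E3 F3 Eb3 | B2 C#3 D3 C3
Each cell is the previous one down a 3rd — so the unit is 4 notes.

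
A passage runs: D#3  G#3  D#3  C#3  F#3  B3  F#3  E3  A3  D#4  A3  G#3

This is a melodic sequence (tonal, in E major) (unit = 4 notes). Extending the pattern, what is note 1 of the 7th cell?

With 4-note cells, note 1 of each statement runs D#3, F#3, A3.
Extending up a 3rd: C#4 → E4 → G#4 → B4.

B4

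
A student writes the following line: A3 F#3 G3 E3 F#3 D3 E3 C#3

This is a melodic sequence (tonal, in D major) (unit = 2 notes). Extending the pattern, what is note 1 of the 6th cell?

C#3

With 2-note cells, note 1 of each statement runs A3, G3, F#3, E3.
Each moves down a 2nd. Continuing: D3 → C#3.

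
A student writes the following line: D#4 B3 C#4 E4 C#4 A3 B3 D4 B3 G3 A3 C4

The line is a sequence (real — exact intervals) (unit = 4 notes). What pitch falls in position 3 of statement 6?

Eb3

Grouping in 4s, the 3rd note of each cell is C#4, B3, A3.
Each moves down a 2nd. Continuing: G3 → F3 → Eb3.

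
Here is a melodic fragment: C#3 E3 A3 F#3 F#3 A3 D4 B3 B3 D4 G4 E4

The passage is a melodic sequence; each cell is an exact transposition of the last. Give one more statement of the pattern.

Taking 4-note groups, the heads are C#3, F#3, B3: the pattern moves up a 4th.
From E4 the exact shape gives E4 G4 C5 A4.

E4 G4 C5 A4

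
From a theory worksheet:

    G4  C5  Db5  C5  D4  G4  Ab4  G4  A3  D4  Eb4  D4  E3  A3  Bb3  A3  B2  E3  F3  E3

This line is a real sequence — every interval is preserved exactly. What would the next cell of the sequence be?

The 4-note cells begin on G4, D4, A3, E3, B2 — each down a 4th from the last.
From F#2 the exact shape gives F#2 B2 C3 B2.

F#2 B2 C3 B2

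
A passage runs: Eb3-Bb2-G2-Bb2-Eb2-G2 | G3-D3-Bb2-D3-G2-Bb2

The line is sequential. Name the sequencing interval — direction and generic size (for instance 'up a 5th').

With a 6-note motive the entries are Eb3, G3, each up a 3rd from the previous.
Eb3 to G3 is up a 3rd.

up a 3rd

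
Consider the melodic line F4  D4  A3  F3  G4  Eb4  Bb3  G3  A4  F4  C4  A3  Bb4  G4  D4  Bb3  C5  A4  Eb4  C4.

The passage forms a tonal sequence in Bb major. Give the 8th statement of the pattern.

F5 D5 A4 F4

The 4-note cells begin on F4, G4, A4, Bb4, C5 — each up a 2nd from the last.
Continuing the starts: D5 → Eb5 → F5.
So cell 8 is F5 D5 A4 F4.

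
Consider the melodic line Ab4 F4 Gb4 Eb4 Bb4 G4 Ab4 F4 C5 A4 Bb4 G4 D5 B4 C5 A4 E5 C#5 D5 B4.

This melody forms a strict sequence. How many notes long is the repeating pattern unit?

4

There are 20 notes; a 4-note unit gives 5 cells:
Ab4 F4 Gb4 Eb4 | Bb4 G4 Ab4 F4 | C5 A4 Bb4 G4 | D5 B4 C5 A4 | E5 C#5 D5 B4
Every group is a transposition up a 2nd of the one before; no shorter unit works.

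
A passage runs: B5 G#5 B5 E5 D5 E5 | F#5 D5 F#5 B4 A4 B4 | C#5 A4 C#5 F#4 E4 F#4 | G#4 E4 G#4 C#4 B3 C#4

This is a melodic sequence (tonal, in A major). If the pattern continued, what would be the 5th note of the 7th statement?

G#2

The unit is 6 notes. Position-5 pitches of the 4 shown cells: D5, A4, E4, B3.
Carrying that down a 4th forward: F#3 → C#3 → G#2.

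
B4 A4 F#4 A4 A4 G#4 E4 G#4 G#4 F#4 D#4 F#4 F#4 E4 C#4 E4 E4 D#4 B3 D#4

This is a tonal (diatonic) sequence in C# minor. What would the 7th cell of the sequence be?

C#4 B3 G#3 B3

Unit = 4 notes; the statements start on B4, A4, G#4, F#4, E4, moving down a 2nd each time.
Extending down a 2nd: D#4 → C#4.
From C#4 the diatonic shape gives C#4 B3 G#3 B3.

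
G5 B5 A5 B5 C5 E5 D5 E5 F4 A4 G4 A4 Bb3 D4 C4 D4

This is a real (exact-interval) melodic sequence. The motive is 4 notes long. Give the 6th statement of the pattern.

Ab2 C3 Bb2 C3

The 4-note cells begin on G5, C5, F4, Bb3 — each down a 5th from the last.
Extending down a 5th: Eb3 → Ab2.
So cell 6 is Ab2 C3 Bb2 C3.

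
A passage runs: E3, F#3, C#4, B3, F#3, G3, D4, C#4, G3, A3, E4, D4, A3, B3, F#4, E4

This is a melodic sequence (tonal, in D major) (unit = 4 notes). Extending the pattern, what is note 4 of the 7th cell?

With 4-note cells, note 4 of each statement runs B3, C#4, D4, E4.
Carrying that up a 2nd forward: F#4 → G4 → A4.

A4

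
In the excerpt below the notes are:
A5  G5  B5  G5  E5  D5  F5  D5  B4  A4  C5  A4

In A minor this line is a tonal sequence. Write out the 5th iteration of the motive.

C4 B3 D4 B3

The 4-note cells begin on A5, E5, B4 — each down a 4th from the last.
Extending down a 4th: F4 → C4.
From C4 the diatonic shape gives C4 B3 D4 B3.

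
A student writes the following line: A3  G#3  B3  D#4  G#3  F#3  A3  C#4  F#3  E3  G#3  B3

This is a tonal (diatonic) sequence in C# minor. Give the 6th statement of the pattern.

The 4-note cells begin on A3, G#3, F#3 — each down a 2nd from the last.
Carrying on: E3 → D#3 → C#3.
So cell 6 is C#3 B2 D#3 F#3.

C#3 B2 D#3 F#3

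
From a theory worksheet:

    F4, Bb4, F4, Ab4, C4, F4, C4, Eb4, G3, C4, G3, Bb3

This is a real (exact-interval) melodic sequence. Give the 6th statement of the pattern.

Taking 4-note groups, the heads are F4, C4, G3: the pattern moves down a 4th.
Carrying on: D3 → A2 → E2.
From E2 the exact shape gives E2 A2 E2 G2.

E2 A2 E2 G2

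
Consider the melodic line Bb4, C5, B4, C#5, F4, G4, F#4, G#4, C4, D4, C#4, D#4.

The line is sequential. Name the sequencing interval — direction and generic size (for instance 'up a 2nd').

down a 4th

Taking 4-note groups, the heads are Bb4, F4, C4: the pattern moves down a 4th.
Bb4 to F4 is down a 4th.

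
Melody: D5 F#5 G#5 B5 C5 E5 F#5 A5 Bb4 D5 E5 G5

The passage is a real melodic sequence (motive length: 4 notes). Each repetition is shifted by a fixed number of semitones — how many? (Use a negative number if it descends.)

-2

Unit = 4 notes; the statements start on D5, C5, Bb4, moving down a 2nd each time.
D5→C5 is 72 − 74 = -2 semitones.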